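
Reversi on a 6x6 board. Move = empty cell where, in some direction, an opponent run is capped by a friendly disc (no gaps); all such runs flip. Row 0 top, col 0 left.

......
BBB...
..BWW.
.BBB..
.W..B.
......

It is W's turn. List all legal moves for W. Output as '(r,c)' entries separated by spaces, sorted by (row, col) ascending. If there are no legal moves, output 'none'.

(0,0): no bracket -> illegal
(0,1): flips 1 -> legal
(0,2): no bracket -> illegal
(0,3): no bracket -> illegal
(1,3): no bracket -> illegal
(2,0): no bracket -> illegal
(2,1): flips 2 -> legal
(3,0): no bracket -> illegal
(3,4): no bracket -> illegal
(3,5): no bracket -> illegal
(4,0): no bracket -> illegal
(4,2): flips 1 -> legal
(4,3): flips 1 -> legal
(4,5): no bracket -> illegal
(5,3): no bracket -> illegal
(5,4): no bracket -> illegal
(5,5): no bracket -> illegal

Answer: (0,1) (2,1) (4,2) (4,3)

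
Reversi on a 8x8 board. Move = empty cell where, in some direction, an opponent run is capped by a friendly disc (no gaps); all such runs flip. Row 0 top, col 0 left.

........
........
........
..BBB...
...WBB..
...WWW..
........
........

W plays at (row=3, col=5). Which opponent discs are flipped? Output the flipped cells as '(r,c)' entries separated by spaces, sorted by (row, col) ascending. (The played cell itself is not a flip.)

Dir NW: first cell '.' (not opp) -> no flip
Dir N: first cell '.' (not opp) -> no flip
Dir NE: first cell '.' (not opp) -> no flip
Dir W: opp run (3,4) (3,3) (3,2), next='.' -> no flip
Dir E: first cell '.' (not opp) -> no flip
Dir SW: opp run (4,4) capped by W -> flip
Dir S: opp run (4,5) capped by W -> flip
Dir SE: first cell '.' (not opp) -> no flip

Answer: (4,4) (4,5)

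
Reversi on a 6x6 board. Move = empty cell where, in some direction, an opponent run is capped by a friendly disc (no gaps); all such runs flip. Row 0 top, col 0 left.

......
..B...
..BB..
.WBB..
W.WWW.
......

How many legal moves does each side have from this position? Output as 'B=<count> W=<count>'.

Answer: B=6 W=6

Derivation:
-- B to move --
(2,0): no bracket -> illegal
(2,1): no bracket -> illegal
(3,0): flips 1 -> legal
(3,4): no bracket -> illegal
(3,5): no bracket -> illegal
(4,1): no bracket -> illegal
(4,5): no bracket -> illegal
(5,0): no bracket -> illegal
(5,1): flips 1 -> legal
(5,2): flips 1 -> legal
(5,3): flips 1 -> legal
(5,4): flips 1 -> legal
(5,5): flips 1 -> legal
B mobility = 6
-- W to move --
(0,1): no bracket -> illegal
(0,2): flips 3 -> legal
(0,3): no bracket -> illegal
(1,1): flips 2 -> legal
(1,3): flips 3 -> legal
(1,4): no bracket -> illegal
(2,1): flips 1 -> legal
(2,4): flips 1 -> legal
(3,4): flips 2 -> legal
(4,1): no bracket -> illegal
W mobility = 6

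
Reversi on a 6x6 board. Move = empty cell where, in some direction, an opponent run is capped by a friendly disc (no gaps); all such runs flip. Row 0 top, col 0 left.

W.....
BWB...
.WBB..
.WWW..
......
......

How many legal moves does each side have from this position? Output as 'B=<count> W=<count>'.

-- B to move --
(0,1): no bracket -> illegal
(0,2): no bracket -> illegal
(2,0): flips 1 -> legal
(2,4): no bracket -> illegal
(3,0): flips 1 -> legal
(3,4): no bracket -> illegal
(4,0): flips 1 -> legal
(4,1): flips 1 -> legal
(4,2): flips 1 -> legal
(4,3): flips 3 -> legal
(4,4): flips 1 -> legal
B mobility = 7
-- W to move --
(0,1): no bracket -> illegal
(0,2): flips 2 -> legal
(0,3): flips 1 -> legal
(1,3): flips 3 -> legal
(1,4): flips 1 -> legal
(2,0): flips 1 -> legal
(2,4): flips 2 -> legal
(3,4): no bracket -> illegal
W mobility = 6

Answer: B=7 W=6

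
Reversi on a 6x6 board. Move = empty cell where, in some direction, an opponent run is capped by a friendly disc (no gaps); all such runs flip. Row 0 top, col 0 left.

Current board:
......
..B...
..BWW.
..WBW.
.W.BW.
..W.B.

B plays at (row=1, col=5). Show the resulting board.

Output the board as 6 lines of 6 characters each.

Answer: ......
..B..B
..BWB.
..WBW.
.W.BW.
..W.B.

Derivation:
Place B at (1,5); scan 8 dirs for brackets.
Dir NW: first cell '.' (not opp) -> no flip
Dir N: first cell '.' (not opp) -> no flip
Dir NE: edge -> no flip
Dir W: first cell '.' (not opp) -> no flip
Dir E: edge -> no flip
Dir SW: opp run (2,4) capped by B -> flip
Dir S: first cell '.' (not opp) -> no flip
Dir SE: edge -> no flip
All flips: (2,4)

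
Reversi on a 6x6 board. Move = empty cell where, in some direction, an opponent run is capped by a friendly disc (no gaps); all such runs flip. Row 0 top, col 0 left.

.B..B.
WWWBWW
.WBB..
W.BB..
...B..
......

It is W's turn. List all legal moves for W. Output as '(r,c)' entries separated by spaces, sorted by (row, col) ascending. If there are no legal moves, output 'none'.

(0,0): no bracket -> illegal
(0,2): no bracket -> illegal
(0,3): no bracket -> illegal
(0,5): no bracket -> illegal
(2,4): flips 2 -> legal
(3,1): no bracket -> illegal
(3,4): flips 1 -> legal
(4,1): flips 2 -> legal
(4,2): flips 2 -> legal
(4,4): flips 2 -> legal
(5,2): no bracket -> illegal
(5,3): no bracket -> illegal
(5,4): flips 2 -> legal

Answer: (2,4) (3,4) (4,1) (4,2) (4,4) (5,4)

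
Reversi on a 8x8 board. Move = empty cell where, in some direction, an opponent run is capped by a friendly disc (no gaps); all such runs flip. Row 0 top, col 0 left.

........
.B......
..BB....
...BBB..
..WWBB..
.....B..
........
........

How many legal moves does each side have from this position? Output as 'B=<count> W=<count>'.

-- B to move --
(3,1): no bracket -> illegal
(3,2): no bracket -> illegal
(4,1): flips 2 -> legal
(5,1): flips 1 -> legal
(5,2): flips 1 -> legal
(5,3): flips 1 -> legal
(5,4): no bracket -> illegal
B mobility = 4
-- W to move --
(0,0): no bracket -> illegal
(0,1): no bracket -> illegal
(0,2): no bracket -> illegal
(1,0): no bracket -> illegal
(1,2): no bracket -> illegal
(1,3): flips 2 -> legal
(1,4): no bracket -> illegal
(2,0): no bracket -> illegal
(2,1): no bracket -> illegal
(2,4): flips 1 -> legal
(2,5): flips 1 -> legal
(2,6): no bracket -> illegal
(3,1): no bracket -> illegal
(3,2): no bracket -> illegal
(3,6): no bracket -> illegal
(4,6): flips 2 -> legal
(5,3): no bracket -> illegal
(5,4): no bracket -> illegal
(5,6): no bracket -> illegal
(6,4): no bracket -> illegal
(6,5): no bracket -> illegal
(6,6): no bracket -> illegal
W mobility = 4

Answer: B=4 W=4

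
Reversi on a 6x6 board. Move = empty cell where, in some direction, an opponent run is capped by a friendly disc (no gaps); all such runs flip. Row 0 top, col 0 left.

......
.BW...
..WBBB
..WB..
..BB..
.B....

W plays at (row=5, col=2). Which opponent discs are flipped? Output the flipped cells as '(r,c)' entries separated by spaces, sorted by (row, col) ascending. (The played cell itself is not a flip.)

Dir NW: first cell '.' (not opp) -> no flip
Dir N: opp run (4,2) capped by W -> flip
Dir NE: opp run (4,3), next='.' -> no flip
Dir W: opp run (5,1), next='.' -> no flip
Dir E: first cell '.' (not opp) -> no flip
Dir SW: edge -> no flip
Dir S: edge -> no flip
Dir SE: edge -> no flip

Answer: (4,2)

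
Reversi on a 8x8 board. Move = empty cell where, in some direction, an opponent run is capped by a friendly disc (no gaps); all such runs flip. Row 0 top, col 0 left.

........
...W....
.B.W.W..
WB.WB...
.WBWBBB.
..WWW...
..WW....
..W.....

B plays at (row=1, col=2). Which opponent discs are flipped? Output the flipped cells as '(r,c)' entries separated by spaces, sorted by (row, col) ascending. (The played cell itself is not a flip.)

Dir NW: first cell '.' (not opp) -> no flip
Dir N: first cell '.' (not opp) -> no flip
Dir NE: first cell '.' (not opp) -> no flip
Dir W: first cell '.' (not opp) -> no flip
Dir E: opp run (1,3), next='.' -> no flip
Dir SW: first cell 'B' (not opp) -> no flip
Dir S: first cell '.' (not opp) -> no flip
Dir SE: opp run (2,3) capped by B -> flip

Answer: (2,3)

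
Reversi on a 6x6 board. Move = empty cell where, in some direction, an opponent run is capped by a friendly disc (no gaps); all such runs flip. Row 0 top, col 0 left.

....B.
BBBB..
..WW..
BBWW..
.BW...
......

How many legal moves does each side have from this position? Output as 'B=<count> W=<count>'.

-- B to move --
(1,4): flips 2 -> legal
(2,1): no bracket -> illegal
(2,4): no bracket -> illegal
(3,4): flips 3 -> legal
(4,3): flips 3 -> legal
(4,4): flips 2 -> legal
(5,1): no bracket -> illegal
(5,2): flips 3 -> legal
(5,3): flips 1 -> legal
B mobility = 6
-- W to move --
(0,0): flips 1 -> legal
(0,1): flips 1 -> legal
(0,2): flips 1 -> legal
(0,3): flips 1 -> legal
(0,5): no bracket -> illegal
(1,4): no bracket -> illegal
(1,5): no bracket -> illegal
(2,0): flips 1 -> legal
(2,1): no bracket -> illegal
(2,4): no bracket -> illegal
(4,0): flips 2 -> legal
(5,0): flips 1 -> legal
(5,1): no bracket -> illegal
(5,2): no bracket -> illegal
W mobility = 7

Answer: B=6 W=7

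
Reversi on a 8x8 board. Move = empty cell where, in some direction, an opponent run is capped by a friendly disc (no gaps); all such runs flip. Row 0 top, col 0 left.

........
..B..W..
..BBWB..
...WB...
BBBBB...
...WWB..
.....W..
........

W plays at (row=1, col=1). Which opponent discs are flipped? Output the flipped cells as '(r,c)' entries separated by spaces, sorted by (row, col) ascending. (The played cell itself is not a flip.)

Answer: (2,2)

Derivation:
Dir NW: first cell '.' (not opp) -> no flip
Dir N: first cell '.' (not opp) -> no flip
Dir NE: first cell '.' (not opp) -> no flip
Dir W: first cell '.' (not opp) -> no flip
Dir E: opp run (1,2), next='.' -> no flip
Dir SW: first cell '.' (not opp) -> no flip
Dir S: first cell '.' (not opp) -> no flip
Dir SE: opp run (2,2) capped by W -> flip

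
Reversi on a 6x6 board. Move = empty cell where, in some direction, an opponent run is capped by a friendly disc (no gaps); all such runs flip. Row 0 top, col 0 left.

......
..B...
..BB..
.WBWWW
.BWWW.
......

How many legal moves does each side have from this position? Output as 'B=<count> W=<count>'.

Answer: B=8 W=7

Derivation:
-- B to move --
(2,0): no bracket -> illegal
(2,1): flips 1 -> legal
(2,4): no bracket -> illegal
(2,5): no bracket -> illegal
(3,0): flips 1 -> legal
(4,0): flips 1 -> legal
(4,5): flips 4 -> legal
(5,1): no bracket -> illegal
(5,2): flips 1 -> legal
(5,3): flips 2 -> legal
(5,4): flips 1 -> legal
(5,5): flips 2 -> legal
B mobility = 8
-- W to move --
(0,1): flips 2 -> legal
(0,2): flips 3 -> legal
(0,3): no bracket -> illegal
(1,1): flips 1 -> legal
(1,3): flips 2 -> legal
(1,4): no bracket -> illegal
(2,1): flips 1 -> legal
(2,4): no bracket -> illegal
(3,0): no bracket -> illegal
(4,0): flips 1 -> legal
(5,0): no bracket -> illegal
(5,1): flips 1 -> legal
(5,2): no bracket -> illegal
W mobility = 7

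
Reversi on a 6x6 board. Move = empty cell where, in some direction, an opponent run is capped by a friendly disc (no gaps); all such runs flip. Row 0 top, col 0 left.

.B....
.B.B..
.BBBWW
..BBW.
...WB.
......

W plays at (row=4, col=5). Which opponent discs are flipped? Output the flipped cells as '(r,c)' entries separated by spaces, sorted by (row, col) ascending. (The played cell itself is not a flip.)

Dir NW: first cell 'W' (not opp) -> no flip
Dir N: first cell '.' (not opp) -> no flip
Dir NE: edge -> no flip
Dir W: opp run (4,4) capped by W -> flip
Dir E: edge -> no flip
Dir SW: first cell '.' (not opp) -> no flip
Dir S: first cell '.' (not opp) -> no flip
Dir SE: edge -> no flip

Answer: (4,4)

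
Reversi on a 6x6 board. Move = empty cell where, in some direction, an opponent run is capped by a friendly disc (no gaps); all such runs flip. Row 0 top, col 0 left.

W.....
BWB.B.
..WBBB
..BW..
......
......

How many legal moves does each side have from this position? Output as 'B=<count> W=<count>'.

Answer: B=4 W=6

Derivation:
-- B to move --
(0,1): no bracket -> illegal
(0,2): no bracket -> illegal
(1,3): no bracket -> illegal
(2,0): no bracket -> illegal
(2,1): flips 1 -> legal
(3,1): no bracket -> illegal
(3,4): flips 1 -> legal
(4,2): flips 1 -> legal
(4,3): flips 1 -> legal
(4,4): no bracket -> illegal
B mobility = 4
-- W to move --
(0,1): no bracket -> illegal
(0,2): flips 1 -> legal
(0,3): no bracket -> illegal
(0,4): no bracket -> illegal
(0,5): no bracket -> illegal
(1,3): flips 2 -> legal
(1,5): flips 1 -> legal
(2,0): flips 1 -> legal
(2,1): no bracket -> illegal
(3,1): flips 1 -> legal
(3,4): no bracket -> illegal
(3,5): no bracket -> illegal
(4,1): no bracket -> illegal
(4,2): flips 1 -> legal
(4,3): no bracket -> illegal
W mobility = 6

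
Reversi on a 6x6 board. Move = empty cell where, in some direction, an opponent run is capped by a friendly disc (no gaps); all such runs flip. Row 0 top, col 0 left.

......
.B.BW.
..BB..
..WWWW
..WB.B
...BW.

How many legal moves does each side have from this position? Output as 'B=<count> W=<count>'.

-- B to move --
(0,3): no bracket -> illegal
(0,4): no bracket -> illegal
(0,5): flips 1 -> legal
(1,5): flips 1 -> legal
(2,1): flips 1 -> legal
(2,4): no bracket -> illegal
(2,5): flips 2 -> legal
(3,1): flips 1 -> legal
(4,1): flips 2 -> legal
(4,4): flips 1 -> legal
(5,1): no bracket -> illegal
(5,2): flips 2 -> legal
(5,5): flips 1 -> legal
B mobility = 9
-- W to move --
(0,0): flips 2 -> legal
(0,1): no bracket -> illegal
(0,2): no bracket -> illegal
(0,3): flips 2 -> legal
(0,4): no bracket -> illegal
(1,0): no bracket -> illegal
(1,2): flips 3 -> legal
(2,0): no bracket -> illegal
(2,1): no bracket -> illegal
(2,4): no bracket -> illegal
(3,1): no bracket -> illegal
(4,4): flips 1 -> legal
(5,2): flips 2 -> legal
(5,5): flips 1 -> legal
W mobility = 6

Answer: B=9 W=6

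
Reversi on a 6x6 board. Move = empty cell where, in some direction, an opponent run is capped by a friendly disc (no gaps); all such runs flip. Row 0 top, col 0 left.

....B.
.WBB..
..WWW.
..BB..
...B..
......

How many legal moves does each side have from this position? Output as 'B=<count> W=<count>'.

-- B to move --
(0,0): flips 2 -> legal
(0,1): no bracket -> illegal
(0,2): no bracket -> illegal
(1,0): flips 1 -> legal
(1,4): flips 1 -> legal
(1,5): flips 1 -> legal
(2,0): no bracket -> illegal
(2,1): no bracket -> illegal
(2,5): no bracket -> illegal
(3,1): flips 1 -> legal
(3,4): flips 1 -> legal
(3,5): flips 1 -> legal
B mobility = 7
-- W to move --
(0,1): flips 1 -> legal
(0,2): flips 2 -> legal
(0,3): flips 1 -> legal
(0,5): no bracket -> illegal
(1,4): flips 2 -> legal
(1,5): no bracket -> illegal
(2,1): no bracket -> illegal
(3,1): no bracket -> illegal
(3,4): no bracket -> illegal
(4,1): flips 1 -> legal
(4,2): flips 2 -> legal
(4,4): flips 1 -> legal
(5,2): no bracket -> illegal
(5,3): flips 2 -> legal
(5,4): no bracket -> illegal
W mobility = 8

Answer: B=7 W=8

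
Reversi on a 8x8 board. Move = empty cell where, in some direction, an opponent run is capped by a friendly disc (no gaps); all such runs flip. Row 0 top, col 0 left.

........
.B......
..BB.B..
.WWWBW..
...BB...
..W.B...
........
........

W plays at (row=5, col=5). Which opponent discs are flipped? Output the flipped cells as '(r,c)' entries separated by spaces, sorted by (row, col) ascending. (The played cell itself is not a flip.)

Answer: (4,4)

Derivation:
Dir NW: opp run (4,4) capped by W -> flip
Dir N: first cell '.' (not opp) -> no flip
Dir NE: first cell '.' (not opp) -> no flip
Dir W: opp run (5,4), next='.' -> no flip
Dir E: first cell '.' (not opp) -> no flip
Dir SW: first cell '.' (not opp) -> no flip
Dir S: first cell '.' (not opp) -> no flip
Dir SE: first cell '.' (not opp) -> no flip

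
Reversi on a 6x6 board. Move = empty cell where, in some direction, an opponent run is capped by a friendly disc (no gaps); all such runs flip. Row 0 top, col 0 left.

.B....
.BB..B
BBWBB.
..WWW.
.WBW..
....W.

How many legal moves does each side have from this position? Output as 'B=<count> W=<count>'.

Answer: B=5 W=8

Derivation:
-- B to move --
(1,3): no bracket -> illegal
(2,5): no bracket -> illegal
(3,0): no bracket -> illegal
(3,1): no bracket -> illegal
(3,5): no bracket -> illegal
(4,0): flips 1 -> legal
(4,4): flips 4 -> legal
(4,5): flips 1 -> legal
(5,0): flips 2 -> legal
(5,1): no bracket -> illegal
(5,2): no bracket -> illegal
(5,3): flips 2 -> legal
(5,5): no bracket -> illegal
B mobility = 5
-- W to move --
(0,0): flips 1 -> legal
(0,2): flips 1 -> legal
(0,3): no bracket -> illegal
(0,4): no bracket -> illegal
(0,5): no bracket -> illegal
(1,0): flips 1 -> legal
(1,3): flips 1 -> legal
(1,4): flips 2 -> legal
(2,5): flips 2 -> legal
(3,0): no bracket -> illegal
(3,1): no bracket -> illegal
(3,5): no bracket -> illegal
(5,1): flips 1 -> legal
(5,2): flips 1 -> legal
(5,3): no bracket -> illegal
W mobility = 8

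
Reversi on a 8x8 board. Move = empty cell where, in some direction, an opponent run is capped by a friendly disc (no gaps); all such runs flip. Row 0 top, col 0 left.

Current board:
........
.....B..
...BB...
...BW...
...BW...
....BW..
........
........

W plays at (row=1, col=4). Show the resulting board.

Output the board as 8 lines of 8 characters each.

Place W at (1,4); scan 8 dirs for brackets.
Dir NW: first cell '.' (not opp) -> no flip
Dir N: first cell '.' (not opp) -> no flip
Dir NE: first cell '.' (not opp) -> no flip
Dir W: first cell '.' (not opp) -> no flip
Dir E: opp run (1,5), next='.' -> no flip
Dir SW: opp run (2,3), next='.' -> no flip
Dir S: opp run (2,4) capped by W -> flip
Dir SE: first cell '.' (not opp) -> no flip
All flips: (2,4)

Answer: ........
....WB..
...BW...
...BW...
...BW...
....BW..
........
........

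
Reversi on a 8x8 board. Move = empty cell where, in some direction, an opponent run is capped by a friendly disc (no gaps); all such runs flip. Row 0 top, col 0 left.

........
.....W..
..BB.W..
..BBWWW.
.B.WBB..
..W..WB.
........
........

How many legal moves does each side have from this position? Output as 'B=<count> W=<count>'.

Answer: B=11 W=11

Derivation:
-- B to move --
(0,4): no bracket -> illegal
(0,5): flips 3 -> legal
(0,6): no bracket -> illegal
(1,4): no bracket -> illegal
(1,6): no bracket -> illegal
(2,4): flips 1 -> legal
(2,6): flips 1 -> legal
(2,7): flips 1 -> legal
(3,7): flips 3 -> legal
(4,2): flips 1 -> legal
(4,6): no bracket -> illegal
(4,7): no bracket -> illegal
(5,1): no bracket -> illegal
(5,3): flips 1 -> legal
(5,4): flips 2 -> legal
(6,1): no bracket -> illegal
(6,2): no bracket -> illegal
(6,3): flips 1 -> legal
(6,4): no bracket -> illegal
(6,5): flips 1 -> legal
(6,6): flips 1 -> legal
B mobility = 11
-- W to move --
(1,1): flips 3 -> legal
(1,2): flips 1 -> legal
(1,3): flips 2 -> legal
(1,4): no bracket -> illegal
(2,1): flips 1 -> legal
(2,4): no bracket -> illegal
(3,0): flips 1 -> legal
(3,1): flips 2 -> legal
(4,0): no bracket -> illegal
(4,2): no bracket -> illegal
(4,6): flips 2 -> legal
(4,7): no bracket -> illegal
(5,0): no bracket -> illegal
(5,1): no bracket -> illegal
(5,3): flips 1 -> legal
(5,4): flips 2 -> legal
(5,7): flips 1 -> legal
(6,5): no bracket -> illegal
(6,6): no bracket -> illegal
(6,7): flips 2 -> legal
W mobility = 11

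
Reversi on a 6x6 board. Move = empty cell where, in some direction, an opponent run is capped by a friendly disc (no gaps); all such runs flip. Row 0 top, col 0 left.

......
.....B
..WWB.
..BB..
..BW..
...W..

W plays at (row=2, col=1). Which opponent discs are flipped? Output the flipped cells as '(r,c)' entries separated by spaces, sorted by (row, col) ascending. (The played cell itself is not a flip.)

Answer: (3,2)

Derivation:
Dir NW: first cell '.' (not opp) -> no flip
Dir N: first cell '.' (not opp) -> no flip
Dir NE: first cell '.' (not opp) -> no flip
Dir W: first cell '.' (not opp) -> no flip
Dir E: first cell 'W' (not opp) -> no flip
Dir SW: first cell '.' (not opp) -> no flip
Dir S: first cell '.' (not opp) -> no flip
Dir SE: opp run (3,2) capped by W -> flip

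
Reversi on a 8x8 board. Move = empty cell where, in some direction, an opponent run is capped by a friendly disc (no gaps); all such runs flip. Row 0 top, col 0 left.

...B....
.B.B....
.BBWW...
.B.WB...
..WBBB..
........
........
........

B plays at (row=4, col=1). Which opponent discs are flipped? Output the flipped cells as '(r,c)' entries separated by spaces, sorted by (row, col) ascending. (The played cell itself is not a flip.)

Dir NW: first cell '.' (not opp) -> no flip
Dir N: first cell 'B' (not opp) -> no flip
Dir NE: first cell '.' (not opp) -> no flip
Dir W: first cell '.' (not opp) -> no flip
Dir E: opp run (4,2) capped by B -> flip
Dir SW: first cell '.' (not opp) -> no flip
Dir S: first cell '.' (not opp) -> no flip
Dir SE: first cell '.' (not opp) -> no flip

Answer: (4,2)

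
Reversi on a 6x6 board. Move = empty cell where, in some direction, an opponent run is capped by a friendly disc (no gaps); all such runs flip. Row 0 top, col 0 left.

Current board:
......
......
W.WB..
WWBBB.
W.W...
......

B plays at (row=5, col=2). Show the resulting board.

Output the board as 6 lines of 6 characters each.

Answer: ......
......
W.WB..
WWBBB.
W.B...
..B...

Derivation:
Place B at (5,2); scan 8 dirs for brackets.
Dir NW: first cell '.' (not opp) -> no flip
Dir N: opp run (4,2) capped by B -> flip
Dir NE: first cell '.' (not opp) -> no flip
Dir W: first cell '.' (not opp) -> no flip
Dir E: first cell '.' (not opp) -> no flip
Dir SW: edge -> no flip
Dir S: edge -> no flip
Dir SE: edge -> no flip
All flips: (4,2)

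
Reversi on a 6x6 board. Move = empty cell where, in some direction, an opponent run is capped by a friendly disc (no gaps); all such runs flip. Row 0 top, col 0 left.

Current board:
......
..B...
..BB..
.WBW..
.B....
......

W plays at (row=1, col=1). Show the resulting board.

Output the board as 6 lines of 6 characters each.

Place W at (1,1); scan 8 dirs for brackets.
Dir NW: first cell '.' (not opp) -> no flip
Dir N: first cell '.' (not opp) -> no flip
Dir NE: first cell '.' (not opp) -> no flip
Dir W: first cell '.' (not opp) -> no flip
Dir E: opp run (1,2), next='.' -> no flip
Dir SW: first cell '.' (not opp) -> no flip
Dir S: first cell '.' (not opp) -> no flip
Dir SE: opp run (2,2) capped by W -> flip
All flips: (2,2)

Answer: ......
.WB...
..WB..
.WBW..
.B....
......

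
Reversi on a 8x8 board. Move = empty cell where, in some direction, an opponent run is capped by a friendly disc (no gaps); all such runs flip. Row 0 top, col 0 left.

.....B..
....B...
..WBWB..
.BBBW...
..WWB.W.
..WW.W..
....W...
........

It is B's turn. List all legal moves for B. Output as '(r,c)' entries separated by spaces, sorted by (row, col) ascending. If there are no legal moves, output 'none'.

Answer: (1,1) (1,2) (1,3) (1,5) (2,1) (3,5) (4,1) (4,5) (5,1) (5,4) (6,1) (6,2) (6,3) (6,6) (7,5)

Derivation:
(1,1): flips 1 -> legal
(1,2): flips 1 -> legal
(1,3): flips 1 -> legal
(1,5): flips 1 -> legal
(2,1): flips 1 -> legal
(3,5): flips 1 -> legal
(3,6): no bracket -> illegal
(3,7): no bracket -> illegal
(4,1): flips 2 -> legal
(4,5): flips 1 -> legal
(4,7): no bracket -> illegal
(5,1): flips 1 -> legal
(5,4): flips 1 -> legal
(5,6): no bracket -> illegal
(5,7): no bracket -> illegal
(6,1): flips 3 -> legal
(6,2): flips 3 -> legal
(6,3): flips 2 -> legal
(6,5): no bracket -> illegal
(6,6): flips 1 -> legal
(7,3): no bracket -> illegal
(7,4): no bracket -> illegal
(7,5): flips 3 -> legal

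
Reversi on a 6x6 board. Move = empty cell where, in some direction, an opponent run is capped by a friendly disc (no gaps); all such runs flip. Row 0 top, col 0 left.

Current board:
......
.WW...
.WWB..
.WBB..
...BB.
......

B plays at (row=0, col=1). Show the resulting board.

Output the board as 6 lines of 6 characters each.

Answer: .B....
.WB...
.WWB..
.WBB..
...BB.
......

Derivation:
Place B at (0,1); scan 8 dirs for brackets.
Dir NW: edge -> no flip
Dir N: edge -> no flip
Dir NE: edge -> no flip
Dir W: first cell '.' (not opp) -> no flip
Dir E: first cell '.' (not opp) -> no flip
Dir SW: first cell '.' (not opp) -> no flip
Dir S: opp run (1,1) (2,1) (3,1), next='.' -> no flip
Dir SE: opp run (1,2) capped by B -> flip
All flips: (1,2)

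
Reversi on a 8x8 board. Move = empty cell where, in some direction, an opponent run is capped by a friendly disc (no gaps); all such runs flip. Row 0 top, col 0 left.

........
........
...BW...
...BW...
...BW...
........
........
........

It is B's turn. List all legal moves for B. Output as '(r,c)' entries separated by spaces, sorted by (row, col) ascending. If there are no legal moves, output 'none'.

(1,3): no bracket -> illegal
(1,4): no bracket -> illegal
(1,5): flips 1 -> legal
(2,5): flips 2 -> legal
(3,5): flips 1 -> legal
(4,5): flips 2 -> legal
(5,3): no bracket -> illegal
(5,4): no bracket -> illegal
(5,5): flips 1 -> legal

Answer: (1,5) (2,5) (3,5) (4,5) (5,5)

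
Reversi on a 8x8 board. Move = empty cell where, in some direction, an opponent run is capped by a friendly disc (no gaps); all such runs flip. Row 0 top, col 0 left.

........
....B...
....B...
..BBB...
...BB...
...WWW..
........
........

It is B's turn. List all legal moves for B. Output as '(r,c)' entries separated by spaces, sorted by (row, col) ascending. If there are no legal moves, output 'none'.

Answer: (6,2) (6,3) (6,4) (6,5) (6,6)

Derivation:
(4,2): no bracket -> illegal
(4,5): no bracket -> illegal
(4,6): no bracket -> illegal
(5,2): no bracket -> illegal
(5,6): no bracket -> illegal
(6,2): flips 1 -> legal
(6,3): flips 1 -> legal
(6,4): flips 1 -> legal
(6,5): flips 1 -> legal
(6,6): flips 1 -> legal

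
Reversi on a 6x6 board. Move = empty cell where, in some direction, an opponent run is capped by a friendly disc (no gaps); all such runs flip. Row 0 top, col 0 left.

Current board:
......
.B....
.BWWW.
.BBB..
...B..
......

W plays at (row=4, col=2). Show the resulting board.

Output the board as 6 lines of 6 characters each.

Answer: ......
.B....
.BWWW.
.BWW..
..WB..
......

Derivation:
Place W at (4,2); scan 8 dirs for brackets.
Dir NW: opp run (3,1), next='.' -> no flip
Dir N: opp run (3,2) capped by W -> flip
Dir NE: opp run (3,3) capped by W -> flip
Dir W: first cell '.' (not opp) -> no flip
Dir E: opp run (4,3), next='.' -> no flip
Dir SW: first cell '.' (not opp) -> no flip
Dir S: first cell '.' (not opp) -> no flip
Dir SE: first cell '.' (not opp) -> no flip
All flips: (3,2) (3,3)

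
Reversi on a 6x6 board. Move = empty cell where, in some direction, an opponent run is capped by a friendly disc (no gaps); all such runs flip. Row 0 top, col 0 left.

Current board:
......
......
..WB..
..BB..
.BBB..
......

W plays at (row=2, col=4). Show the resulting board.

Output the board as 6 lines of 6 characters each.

Place W at (2,4); scan 8 dirs for brackets.
Dir NW: first cell '.' (not opp) -> no flip
Dir N: first cell '.' (not opp) -> no flip
Dir NE: first cell '.' (not opp) -> no flip
Dir W: opp run (2,3) capped by W -> flip
Dir E: first cell '.' (not opp) -> no flip
Dir SW: opp run (3,3) (4,2), next='.' -> no flip
Dir S: first cell '.' (not opp) -> no flip
Dir SE: first cell '.' (not opp) -> no flip
All flips: (2,3)

Answer: ......
......
..WWW.
..BB..
.BBB..
......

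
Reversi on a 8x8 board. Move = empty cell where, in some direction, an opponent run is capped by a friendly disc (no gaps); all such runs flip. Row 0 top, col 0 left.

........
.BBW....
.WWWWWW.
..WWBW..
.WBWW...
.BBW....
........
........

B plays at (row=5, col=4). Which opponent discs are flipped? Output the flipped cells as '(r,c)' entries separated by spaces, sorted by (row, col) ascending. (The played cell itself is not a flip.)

Dir NW: opp run (4,3) (3,2) (2,1), next='.' -> no flip
Dir N: opp run (4,4) capped by B -> flip
Dir NE: first cell '.' (not opp) -> no flip
Dir W: opp run (5,3) capped by B -> flip
Dir E: first cell '.' (not opp) -> no flip
Dir SW: first cell '.' (not opp) -> no flip
Dir S: first cell '.' (not opp) -> no flip
Dir SE: first cell '.' (not opp) -> no flip

Answer: (4,4) (5,3)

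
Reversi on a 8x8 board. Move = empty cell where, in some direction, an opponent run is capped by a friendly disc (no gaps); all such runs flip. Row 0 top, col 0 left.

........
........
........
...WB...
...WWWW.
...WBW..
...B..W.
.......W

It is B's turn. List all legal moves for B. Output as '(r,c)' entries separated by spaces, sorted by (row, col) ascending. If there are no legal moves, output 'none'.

Answer: (2,3) (3,2) (3,6) (5,2) (5,6)

Derivation:
(2,2): no bracket -> illegal
(2,3): flips 3 -> legal
(2,4): no bracket -> illegal
(3,2): flips 2 -> legal
(3,5): no bracket -> illegal
(3,6): flips 1 -> legal
(3,7): no bracket -> illegal
(4,2): no bracket -> illegal
(4,7): no bracket -> illegal
(5,2): flips 2 -> legal
(5,6): flips 2 -> legal
(5,7): no bracket -> illegal
(6,2): no bracket -> illegal
(6,4): no bracket -> illegal
(6,5): no bracket -> illegal
(6,7): no bracket -> illegal
(7,5): no bracket -> illegal
(7,6): no bracket -> illegal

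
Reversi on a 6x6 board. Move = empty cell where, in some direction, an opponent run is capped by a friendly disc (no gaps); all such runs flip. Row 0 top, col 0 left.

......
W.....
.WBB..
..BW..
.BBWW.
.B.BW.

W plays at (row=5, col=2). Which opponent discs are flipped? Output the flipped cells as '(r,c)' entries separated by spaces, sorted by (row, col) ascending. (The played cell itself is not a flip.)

Answer: (5,3)

Derivation:
Dir NW: opp run (4,1), next='.' -> no flip
Dir N: opp run (4,2) (3,2) (2,2), next='.' -> no flip
Dir NE: first cell 'W' (not opp) -> no flip
Dir W: opp run (5,1), next='.' -> no flip
Dir E: opp run (5,3) capped by W -> flip
Dir SW: edge -> no flip
Dir S: edge -> no flip
Dir SE: edge -> no flip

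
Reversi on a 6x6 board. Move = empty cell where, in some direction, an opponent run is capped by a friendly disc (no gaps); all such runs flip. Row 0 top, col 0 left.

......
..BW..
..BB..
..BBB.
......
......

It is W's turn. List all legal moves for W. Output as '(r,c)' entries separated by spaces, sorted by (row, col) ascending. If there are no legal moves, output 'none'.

Answer: (1,1) (3,1) (4,3)

Derivation:
(0,1): no bracket -> illegal
(0,2): no bracket -> illegal
(0,3): no bracket -> illegal
(1,1): flips 1 -> legal
(1,4): no bracket -> illegal
(2,1): no bracket -> illegal
(2,4): no bracket -> illegal
(2,5): no bracket -> illegal
(3,1): flips 1 -> legal
(3,5): no bracket -> illegal
(4,1): no bracket -> illegal
(4,2): no bracket -> illegal
(4,3): flips 2 -> legal
(4,4): no bracket -> illegal
(4,5): no bracket -> illegal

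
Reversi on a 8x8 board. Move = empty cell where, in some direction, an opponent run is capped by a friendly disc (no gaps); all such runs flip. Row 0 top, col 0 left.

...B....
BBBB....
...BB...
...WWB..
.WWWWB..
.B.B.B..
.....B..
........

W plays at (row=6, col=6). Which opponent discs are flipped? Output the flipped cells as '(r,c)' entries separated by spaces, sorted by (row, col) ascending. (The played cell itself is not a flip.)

Dir NW: opp run (5,5) capped by W -> flip
Dir N: first cell '.' (not opp) -> no flip
Dir NE: first cell '.' (not opp) -> no flip
Dir W: opp run (6,5), next='.' -> no flip
Dir E: first cell '.' (not opp) -> no flip
Dir SW: first cell '.' (not opp) -> no flip
Dir S: first cell '.' (not opp) -> no flip
Dir SE: first cell '.' (not opp) -> no flip

Answer: (5,5)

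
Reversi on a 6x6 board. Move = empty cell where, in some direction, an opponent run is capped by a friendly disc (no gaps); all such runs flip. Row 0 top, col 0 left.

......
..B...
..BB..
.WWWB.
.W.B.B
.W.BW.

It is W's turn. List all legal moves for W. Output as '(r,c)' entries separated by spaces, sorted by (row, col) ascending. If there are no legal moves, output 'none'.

(0,1): no bracket -> illegal
(0,2): flips 2 -> legal
(0,3): no bracket -> illegal
(1,1): flips 1 -> legal
(1,3): flips 2 -> legal
(1,4): flips 1 -> legal
(2,1): no bracket -> illegal
(2,4): no bracket -> illegal
(2,5): no bracket -> illegal
(3,5): flips 1 -> legal
(4,2): no bracket -> illegal
(4,4): no bracket -> illegal
(5,2): flips 1 -> legal
(5,5): no bracket -> illegal

Answer: (0,2) (1,1) (1,3) (1,4) (3,5) (5,2)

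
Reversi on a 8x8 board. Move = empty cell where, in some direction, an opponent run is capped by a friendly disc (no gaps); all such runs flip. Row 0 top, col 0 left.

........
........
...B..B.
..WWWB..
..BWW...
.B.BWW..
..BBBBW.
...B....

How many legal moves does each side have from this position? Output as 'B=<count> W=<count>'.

-- B to move --
(2,1): flips 3 -> legal
(2,2): flips 1 -> legal
(2,4): flips 4 -> legal
(2,5): no bracket -> illegal
(3,1): flips 3 -> legal
(4,1): flips 1 -> legal
(4,5): flips 5 -> legal
(4,6): flips 1 -> legal
(5,2): no bracket -> illegal
(5,6): flips 2 -> legal
(5,7): no bracket -> illegal
(6,7): flips 1 -> legal
(7,5): no bracket -> illegal
(7,6): no bracket -> illegal
(7,7): no bracket -> illegal
B mobility = 9
-- W to move --
(1,2): flips 1 -> legal
(1,3): flips 1 -> legal
(1,4): flips 1 -> legal
(1,5): no bracket -> illegal
(1,6): no bracket -> illegal
(1,7): flips 2 -> legal
(2,2): no bracket -> illegal
(2,4): no bracket -> illegal
(2,5): no bracket -> illegal
(2,7): no bracket -> illegal
(3,1): no bracket -> illegal
(3,6): flips 1 -> legal
(3,7): no bracket -> illegal
(4,0): no bracket -> illegal
(4,1): flips 1 -> legal
(4,5): no bracket -> illegal
(4,6): no bracket -> illegal
(5,0): no bracket -> illegal
(5,2): flips 2 -> legal
(5,6): no bracket -> illegal
(6,0): flips 2 -> legal
(6,1): flips 4 -> legal
(7,1): flips 2 -> legal
(7,2): flips 1 -> legal
(7,4): flips 1 -> legal
(7,5): flips 1 -> legal
(7,6): flips 1 -> legal
W mobility = 14

Answer: B=9 W=14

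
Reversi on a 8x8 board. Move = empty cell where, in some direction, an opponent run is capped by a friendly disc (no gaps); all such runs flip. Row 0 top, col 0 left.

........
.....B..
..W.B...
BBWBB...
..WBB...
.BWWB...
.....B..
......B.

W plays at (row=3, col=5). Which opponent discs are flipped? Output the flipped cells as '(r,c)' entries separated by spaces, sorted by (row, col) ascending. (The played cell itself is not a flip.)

Dir NW: opp run (2,4), next='.' -> no flip
Dir N: first cell '.' (not opp) -> no flip
Dir NE: first cell '.' (not opp) -> no flip
Dir W: opp run (3,4) (3,3) capped by W -> flip
Dir E: first cell '.' (not opp) -> no flip
Dir SW: opp run (4,4) capped by W -> flip
Dir S: first cell '.' (not opp) -> no flip
Dir SE: first cell '.' (not opp) -> no flip

Answer: (3,3) (3,4) (4,4)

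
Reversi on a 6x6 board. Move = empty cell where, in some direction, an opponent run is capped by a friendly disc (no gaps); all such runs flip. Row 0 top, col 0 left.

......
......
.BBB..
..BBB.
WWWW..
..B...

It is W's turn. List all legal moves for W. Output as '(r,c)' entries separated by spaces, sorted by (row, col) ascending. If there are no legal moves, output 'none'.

Answer: (1,0) (1,2) (1,3) (1,4) (2,4) (2,5)

Derivation:
(1,0): flips 2 -> legal
(1,1): no bracket -> illegal
(1,2): flips 2 -> legal
(1,3): flips 2 -> legal
(1,4): flips 2 -> legal
(2,0): no bracket -> illegal
(2,4): flips 1 -> legal
(2,5): flips 1 -> legal
(3,0): no bracket -> illegal
(3,1): no bracket -> illegal
(3,5): no bracket -> illegal
(4,4): no bracket -> illegal
(4,5): no bracket -> illegal
(5,1): no bracket -> illegal
(5,3): no bracket -> illegal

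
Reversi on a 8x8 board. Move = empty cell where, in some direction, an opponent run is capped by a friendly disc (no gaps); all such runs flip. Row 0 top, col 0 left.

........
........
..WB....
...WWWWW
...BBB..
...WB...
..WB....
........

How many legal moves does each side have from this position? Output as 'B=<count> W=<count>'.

Answer: B=9 W=9

Derivation:
-- B to move --
(1,1): flips 2 -> legal
(1,2): no bracket -> illegal
(1,3): no bracket -> illegal
(2,1): flips 1 -> legal
(2,4): flips 1 -> legal
(2,5): flips 2 -> legal
(2,6): flips 1 -> legal
(2,7): flips 1 -> legal
(3,1): no bracket -> illegal
(3,2): no bracket -> illegal
(4,2): no bracket -> illegal
(4,6): no bracket -> illegal
(4,7): no bracket -> illegal
(5,1): no bracket -> illegal
(5,2): flips 1 -> legal
(6,1): flips 1 -> legal
(6,4): no bracket -> illegal
(7,1): flips 2 -> legal
(7,2): no bracket -> illegal
(7,3): no bracket -> illegal
B mobility = 9
-- W to move --
(1,2): flips 1 -> legal
(1,3): flips 1 -> legal
(1,4): no bracket -> illegal
(2,4): flips 1 -> legal
(3,2): no bracket -> illegal
(4,2): no bracket -> illegal
(4,6): no bracket -> illegal
(5,2): flips 1 -> legal
(5,5): flips 3 -> legal
(5,6): flips 1 -> legal
(6,4): flips 3 -> legal
(6,5): no bracket -> illegal
(7,2): flips 3 -> legal
(7,3): flips 1 -> legal
(7,4): no bracket -> illegal
W mobility = 9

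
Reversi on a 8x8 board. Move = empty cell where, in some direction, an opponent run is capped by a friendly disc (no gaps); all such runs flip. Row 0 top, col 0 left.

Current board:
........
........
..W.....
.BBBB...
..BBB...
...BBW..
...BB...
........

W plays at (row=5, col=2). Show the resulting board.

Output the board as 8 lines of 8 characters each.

Answer: ........
........
..W.....
.BWBB...
..WBB...
..WWWW..
...BB...
........

Derivation:
Place W at (5,2); scan 8 dirs for brackets.
Dir NW: first cell '.' (not opp) -> no flip
Dir N: opp run (4,2) (3,2) capped by W -> flip
Dir NE: opp run (4,3) (3,4), next='.' -> no flip
Dir W: first cell '.' (not opp) -> no flip
Dir E: opp run (5,3) (5,4) capped by W -> flip
Dir SW: first cell '.' (not opp) -> no flip
Dir S: first cell '.' (not opp) -> no flip
Dir SE: opp run (6,3), next='.' -> no flip
All flips: (3,2) (4,2) (5,3) (5,4)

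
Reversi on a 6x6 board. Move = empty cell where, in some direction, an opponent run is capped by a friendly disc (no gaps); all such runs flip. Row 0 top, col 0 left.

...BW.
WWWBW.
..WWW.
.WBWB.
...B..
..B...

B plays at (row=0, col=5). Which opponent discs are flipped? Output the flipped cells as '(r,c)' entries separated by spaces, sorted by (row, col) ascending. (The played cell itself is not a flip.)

Answer: (0,4) (1,4) (2,3)

Derivation:
Dir NW: edge -> no flip
Dir N: edge -> no flip
Dir NE: edge -> no flip
Dir W: opp run (0,4) capped by B -> flip
Dir E: edge -> no flip
Dir SW: opp run (1,4) (2,3) capped by B -> flip
Dir S: first cell '.' (not opp) -> no flip
Dir SE: edge -> no flip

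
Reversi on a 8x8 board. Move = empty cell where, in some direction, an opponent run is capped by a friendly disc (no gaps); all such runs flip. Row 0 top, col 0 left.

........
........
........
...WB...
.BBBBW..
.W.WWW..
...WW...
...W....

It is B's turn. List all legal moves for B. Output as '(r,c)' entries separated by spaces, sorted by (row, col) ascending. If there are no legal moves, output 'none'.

(2,2): flips 1 -> legal
(2,3): flips 1 -> legal
(2,4): flips 1 -> legal
(3,2): flips 1 -> legal
(3,5): no bracket -> illegal
(3,6): no bracket -> illegal
(4,0): no bracket -> illegal
(4,6): flips 1 -> legal
(5,0): no bracket -> illegal
(5,2): no bracket -> illegal
(5,6): flips 1 -> legal
(6,0): flips 1 -> legal
(6,1): flips 1 -> legal
(6,2): flips 1 -> legal
(6,5): flips 1 -> legal
(6,6): flips 1 -> legal
(7,2): no bracket -> illegal
(7,4): flips 2 -> legal
(7,5): flips 2 -> legal

Answer: (2,2) (2,3) (2,4) (3,2) (4,6) (5,6) (6,0) (6,1) (6,2) (6,5) (6,6) (7,4) (7,5)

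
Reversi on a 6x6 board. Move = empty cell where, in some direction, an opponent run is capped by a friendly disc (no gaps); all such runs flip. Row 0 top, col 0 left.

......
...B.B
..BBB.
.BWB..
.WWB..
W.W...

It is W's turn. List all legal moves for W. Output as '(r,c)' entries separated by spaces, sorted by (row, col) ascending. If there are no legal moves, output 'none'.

Answer: (1,2) (1,4) (2,0) (2,1) (3,0) (3,4) (4,4) (5,4)

Derivation:
(0,2): no bracket -> illegal
(0,3): no bracket -> illegal
(0,4): no bracket -> illegal
(0,5): no bracket -> illegal
(1,1): no bracket -> illegal
(1,2): flips 1 -> legal
(1,4): flips 1 -> legal
(2,0): flips 1 -> legal
(2,1): flips 1 -> legal
(2,5): no bracket -> illegal
(3,0): flips 1 -> legal
(3,4): flips 2 -> legal
(3,5): no bracket -> illegal
(4,0): no bracket -> illegal
(4,4): flips 1 -> legal
(5,3): no bracket -> illegal
(5,4): flips 1 -> legal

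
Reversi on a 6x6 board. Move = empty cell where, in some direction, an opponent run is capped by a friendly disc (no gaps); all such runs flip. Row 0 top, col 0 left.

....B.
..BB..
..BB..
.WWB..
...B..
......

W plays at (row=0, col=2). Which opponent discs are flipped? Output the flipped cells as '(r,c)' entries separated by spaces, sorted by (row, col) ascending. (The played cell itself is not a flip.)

Dir NW: edge -> no flip
Dir N: edge -> no flip
Dir NE: edge -> no flip
Dir W: first cell '.' (not opp) -> no flip
Dir E: first cell '.' (not opp) -> no flip
Dir SW: first cell '.' (not opp) -> no flip
Dir S: opp run (1,2) (2,2) capped by W -> flip
Dir SE: opp run (1,3), next='.' -> no flip

Answer: (1,2) (2,2)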